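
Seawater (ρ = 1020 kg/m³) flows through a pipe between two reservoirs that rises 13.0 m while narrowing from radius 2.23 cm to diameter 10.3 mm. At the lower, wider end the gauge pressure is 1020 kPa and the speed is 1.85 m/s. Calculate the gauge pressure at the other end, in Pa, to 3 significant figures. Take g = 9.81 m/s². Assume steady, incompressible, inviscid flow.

By continuity, v₂ = v₁·A₁/A₂ = 1.85·(15.6/0.833) = 34.7 m/s.
Energy conservation along the streamline gives P₂ = P₁ − ½ρ(v₂² − v₁²) − ρg(h₂ − h₁).
P₂ = 1020000 + ½·1020·(1.85² − 34.7²) − 1020·9.81·(+13.0) = 1020000 + (-612000) − (130000) = 278000 Pa.

P₂ ≈ 278000 Pa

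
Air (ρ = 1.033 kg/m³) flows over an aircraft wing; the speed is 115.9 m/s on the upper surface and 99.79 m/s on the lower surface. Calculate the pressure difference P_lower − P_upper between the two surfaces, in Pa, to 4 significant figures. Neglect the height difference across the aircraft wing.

With negligible Δh, P + ½ρv² is constant, so P_low − P_up = ½ρ(v_up² − v_low²).
ΔP = ½·1.033·(115.9² − 99.79²) = 1795 Pa.

ΔP ≈ 1795 Pa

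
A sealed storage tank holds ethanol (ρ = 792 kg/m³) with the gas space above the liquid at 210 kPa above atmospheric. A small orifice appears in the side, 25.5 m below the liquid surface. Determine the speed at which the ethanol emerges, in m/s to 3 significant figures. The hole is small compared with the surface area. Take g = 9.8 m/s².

v ≈ 32.1 m/s

Take point 1 at the surface (v₁ ≈ 0) and point 2 at the hole (at atmospheric pressure). Bernoulli: P₁ + ρg h = P_atm + ½ρv₂².
With P₁ − P_atm = 210000 Pa, v₂ = √(2gh + 2ΔP/ρ) = √(2·9.8·25.5 + 2·210000/792) = 32.1 m/s.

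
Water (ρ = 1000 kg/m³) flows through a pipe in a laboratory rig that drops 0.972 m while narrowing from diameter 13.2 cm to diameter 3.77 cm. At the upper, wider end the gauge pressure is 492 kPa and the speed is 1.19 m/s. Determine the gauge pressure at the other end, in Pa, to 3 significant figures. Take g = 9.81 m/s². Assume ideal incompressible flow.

P₂ ≈ 396000 Pa

Mass conservation (A₁v₁ = A₂v₂) gives v₂ = 1.19 × 137/11.2 = 14.6 m/s.
Bernoulli: P₁ + ½ρv₁² + ρg h₁ = P₂ + ½ρv₂² + ρg h₂, so P₂ = P₁ + ½ρ(v₁² − v₂²) − ρg(h₂ − h₁).
P₂ = 492000 + ½·1000·(1.19² − 14.6²) − 1000·9.81·(−0.972) = 492000 + (-106000) − (-9540) = 396000 Pa.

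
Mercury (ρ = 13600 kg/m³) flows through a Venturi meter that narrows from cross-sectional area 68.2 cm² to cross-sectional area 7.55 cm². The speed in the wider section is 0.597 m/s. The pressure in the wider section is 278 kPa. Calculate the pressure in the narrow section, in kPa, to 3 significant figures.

By continuity, v₂ = v₁·A₁/A₂ = 0.597·(68.2/7.55) = 5.39 m/s.
With no height change, Bernoulli's equation is P₁ + ½ρv₁² = P₂ + ½ρv₂².
P₂ = P₁ − ½ρ(v₂² − v₁²) = 278000 − ½·13600·(5.39² − 0.597²) = 278000 − 195000 = 82700 Pa.

82.7 kPa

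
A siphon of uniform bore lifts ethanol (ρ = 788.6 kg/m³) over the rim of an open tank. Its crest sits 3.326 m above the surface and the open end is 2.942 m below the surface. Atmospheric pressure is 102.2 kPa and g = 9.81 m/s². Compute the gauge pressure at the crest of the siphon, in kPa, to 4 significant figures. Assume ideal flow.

-48.49 kPa

The outlet speed comes from Torricelli: v = √(2g·2.942) = 7.598 m/s.
With constant cross-section the crest speed equals v; applying Bernoulli from the surface up to the crest, P_top = P_atm − ½ρv² − ρg·h_top.
P_top = 102200 − ½·788.6·7.598² − 788.6·9.81·3.326 = 53710 Pa. So P_gauge = P_top − P_atm = -48490 Pa.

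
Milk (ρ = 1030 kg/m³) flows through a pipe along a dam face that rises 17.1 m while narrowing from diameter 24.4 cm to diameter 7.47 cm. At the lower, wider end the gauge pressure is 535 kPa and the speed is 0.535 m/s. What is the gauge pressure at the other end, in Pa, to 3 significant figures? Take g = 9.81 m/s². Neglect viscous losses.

Mass conservation (A₁v₁ = A₂v₂) gives v₂ = 0.535 × 468/43.8 = 5.71 m/s.
Applying Bernoulli between the two ends and solving for P₂: P₂ = P₁ + ½ρ(v₁² − v₂²) − ρgΔh.
P₂ = 535000 + ½·1030·(0.535² − 5.71²) − 1030·9.81·(+17.1) = 535000 + (-16600) − (173000) = 346000 Pa.

P₂ ≈ 346000 Pa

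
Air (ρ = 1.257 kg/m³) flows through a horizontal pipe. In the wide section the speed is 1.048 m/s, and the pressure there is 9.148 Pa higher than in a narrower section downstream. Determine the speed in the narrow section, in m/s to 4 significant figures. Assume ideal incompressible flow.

v₂ ≈ 3.956 m/s

With h₁ = h₂, rearranging Bernoulli gives v₂ = √(v₁² + 2ΔP/ρ).
v₂ = √(1.048² + 2·9.148/1.257) = √(1.098 + 14.56) = 3.956 m/s.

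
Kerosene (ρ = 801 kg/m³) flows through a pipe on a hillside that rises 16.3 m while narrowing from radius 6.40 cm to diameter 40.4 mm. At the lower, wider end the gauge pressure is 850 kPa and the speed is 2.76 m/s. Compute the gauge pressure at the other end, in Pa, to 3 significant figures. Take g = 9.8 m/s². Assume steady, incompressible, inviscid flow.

By continuity, v₂ = v₁·A₁/A₂ = 2.76·(129/12.8) = 27.7 m/s.
Bernoulli: P₁ + ½ρv₁² + ρg h₁ = P₂ + ½ρv₂² + ρg h₂, so P₂ = P₁ + ½ρ(v₁² − v₂²) − ρg(h₂ − h₁).
P₂ = 850000 + ½·801·(2.76² − 27.7²) − 801·9.8·(+16.3) = 850000 + (-304000) − (128000) = 418000 Pa.

P₂ ≈ 418000 Pa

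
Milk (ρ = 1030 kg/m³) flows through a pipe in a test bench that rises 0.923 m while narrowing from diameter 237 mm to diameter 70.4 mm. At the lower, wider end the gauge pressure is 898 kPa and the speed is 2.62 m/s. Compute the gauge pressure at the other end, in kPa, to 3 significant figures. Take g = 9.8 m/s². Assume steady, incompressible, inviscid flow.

P₂ = 438 kPa

Mass conservation (A₁v₁ = A₂v₂) gives v₂ = 2.62 × 441/38.9 = 29.7 m/s.
Bernoulli: P₁ + ½ρv₁² + ρg h₁ = P₂ + ½ρv₂² + ρg h₂, so P₂ = P₁ + ½ρ(v₁² − v₂²) − ρg(h₂ − h₁).
P₂ = 898000 + ½·1030·(2.62² − 29.7²) − 1030·9.8·(+0.923) = 898000 + (-451000) − (9320) = 438000 Pa.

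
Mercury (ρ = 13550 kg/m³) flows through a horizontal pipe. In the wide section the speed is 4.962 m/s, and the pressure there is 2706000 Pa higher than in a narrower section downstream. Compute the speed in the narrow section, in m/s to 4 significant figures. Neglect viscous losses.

v₂ ≈ 20.59 m/s

Along the level pipe P + ½ρv² is conserved, hence v₂² = v₁² + 2(P₁ − P₂)/ρ.
v₂ = √(4.962² + 2·2706000/13550) = √(24.62 + 399.4) = 20.59 m/s.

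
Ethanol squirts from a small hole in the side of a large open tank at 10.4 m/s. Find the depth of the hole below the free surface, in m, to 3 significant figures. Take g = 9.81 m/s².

h ≈ 5.51 m

For a small hole in a large open tank, ½v² = gh, giving h = v²/(2g).
h = 10.4²/(2·9.81) = 108/19.62 = 5.51 m.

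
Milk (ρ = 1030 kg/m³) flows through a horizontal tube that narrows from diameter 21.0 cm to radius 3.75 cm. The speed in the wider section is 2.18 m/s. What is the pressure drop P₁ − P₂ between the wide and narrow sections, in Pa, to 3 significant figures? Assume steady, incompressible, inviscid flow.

Continuity gives A₁v₁ = A₂v₂, so v₂ = (346 cm²)/(44.2 cm²) × 2.18 m/s = 17.1 m/s.
Along the horizontal streamline, P + ½ρv² is constant.
P₁ − P₂ = ½·1030·(17.1² − 2.18²) = ½·1030·287 = 148000 Pa.

ΔP ≈ 148000 Pa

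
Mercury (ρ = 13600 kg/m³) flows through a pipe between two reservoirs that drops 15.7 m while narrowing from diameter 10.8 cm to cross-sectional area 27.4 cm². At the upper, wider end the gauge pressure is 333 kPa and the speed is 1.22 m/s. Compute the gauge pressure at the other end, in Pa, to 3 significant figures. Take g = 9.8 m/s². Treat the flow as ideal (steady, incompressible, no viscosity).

The volume flow rate is constant, so v₂ = (A₁/A₂)v₁ = (91.6/27.4)·1.22 = 4.08 m/s.
Bernoulli: P₁ + ½ρv₁² + ρg h₁ = P₂ + ½ρv₂² + ρg h₂, so P₂ = P₁ + ½ρ(v₁² − v₂²) − ρg(h₂ − h₁).
P₂ = 333000 + ½·13600·(1.22² − 4.08²) − 13600·9.8·(−15.7) = 333000 + (-103000) − (-2090000) = 2320000 Pa.

P₂ ≈ 2320000 Pa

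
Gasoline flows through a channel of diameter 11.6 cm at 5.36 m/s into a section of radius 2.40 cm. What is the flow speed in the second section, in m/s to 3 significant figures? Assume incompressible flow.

By continuity, v₂ = v₁·A₁/A₂ = 5.36·(106/18.1) = 31.3 m/s.

v₂ ≈ 31.3 m/s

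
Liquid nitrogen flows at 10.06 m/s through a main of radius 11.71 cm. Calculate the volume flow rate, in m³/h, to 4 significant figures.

Q ≈ 1560 m³/h

Q = A·v = 0.04308 m² × 10.06 m/s = 0.4334 m³/s.
Converting: 0.4334 m³/s × 3600 = 1560 m³/h.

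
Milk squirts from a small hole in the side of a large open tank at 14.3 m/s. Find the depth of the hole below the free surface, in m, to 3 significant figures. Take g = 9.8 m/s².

h ≈ 10.4 m

For a small hole in a large open tank, ½v² = gh, giving h = v²/(2g).
h = 14.3²/(2·9.8) = 204/19.60 = 10.4 m.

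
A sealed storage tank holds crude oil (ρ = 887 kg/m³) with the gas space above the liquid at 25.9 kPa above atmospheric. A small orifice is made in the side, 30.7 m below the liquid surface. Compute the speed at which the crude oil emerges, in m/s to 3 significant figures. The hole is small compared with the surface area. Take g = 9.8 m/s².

Take point 1 at the surface (v₁ ≈ 0) and point 2 at the hole (at atmospheric pressure). Bernoulli: P₁ + ρg h = P_atm + ½ρv₂².
With P₁ − P_atm = 25900 Pa, v₂ = √(2gh + 2ΔP/ρ) = √(2·9.8·30.7 + 2·25900/887) = 25.7 m/s.

v ≈ 25.7 m/s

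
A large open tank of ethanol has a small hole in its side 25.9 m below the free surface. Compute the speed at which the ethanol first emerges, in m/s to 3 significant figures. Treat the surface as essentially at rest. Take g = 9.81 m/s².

22.5 m/s

The surface is effectively still and both ends are open, so ½v² = gh and v = √(2·9.81·25.9) = 22.5 m/s.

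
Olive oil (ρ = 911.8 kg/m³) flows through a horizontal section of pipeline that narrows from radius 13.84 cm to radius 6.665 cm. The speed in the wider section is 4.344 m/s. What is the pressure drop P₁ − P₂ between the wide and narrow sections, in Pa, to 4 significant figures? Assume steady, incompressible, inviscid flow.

ΔP ≈ 151400 Pa

Continuity gives A₁v₁ = A₂v₂, so v₂ = (601.8 cm²)/(139.6 cm²) × 4.344 m/s = 18.73 m/s.
Bernoulli (h₁ = h₂): P₁ − P₂ = ½ρ(v₂² − v₁²).
P₁ − P₂ = ½·911.8·(18.73² − 4.344²) = ½·911.8·332.0 = 151400 Pa.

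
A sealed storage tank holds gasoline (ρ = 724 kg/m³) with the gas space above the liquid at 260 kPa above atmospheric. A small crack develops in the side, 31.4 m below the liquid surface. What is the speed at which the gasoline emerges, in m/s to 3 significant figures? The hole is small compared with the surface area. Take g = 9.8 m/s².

Take point 1 at the surface (v₁ ≈ 0) and point 2 at the hole (at atmospheric pressure). Bernoulli: P₁ + ρg h = P_atm + ½ρv₂².
With P₁ − P_atm = 260000 Pa, v₂ = √(2gh + 2ΔP/ρ) = √(2·9.8·31.4 + 2·260000/724) = 36.5 m/s.

v ≈ 36.5 m/s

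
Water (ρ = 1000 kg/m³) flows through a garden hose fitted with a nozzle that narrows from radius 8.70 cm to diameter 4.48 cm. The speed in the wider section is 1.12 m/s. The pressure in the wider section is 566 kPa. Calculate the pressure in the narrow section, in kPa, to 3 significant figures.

Continuity gives A₁v₁ = A₂v₂, so v₂ = (238 cm²)/(15.8 cm²) × 1.12 m/s = 16.9 m/s.
The pipe is horizontal, so Bernoulli reduces to P₁ + ½ρv₁² = P₂ + ½ρv₂².
P₂ = P₁ − ½ρ(v₂² − v₁²) = 566000 − ½·1000·(16.9² − 1.12²) = 566000 − 142000 = 424000 Pa.

P₂ ≈ 424 kPa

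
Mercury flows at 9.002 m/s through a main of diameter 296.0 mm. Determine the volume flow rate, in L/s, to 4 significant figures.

Q = A·v = 0.06881 m² × 9.002 m/s = 0.6195 m³/s.
Converting: 0.6195 m³/s × 1000 = 619.5 L/s.

Q ≈ 619.5 L/s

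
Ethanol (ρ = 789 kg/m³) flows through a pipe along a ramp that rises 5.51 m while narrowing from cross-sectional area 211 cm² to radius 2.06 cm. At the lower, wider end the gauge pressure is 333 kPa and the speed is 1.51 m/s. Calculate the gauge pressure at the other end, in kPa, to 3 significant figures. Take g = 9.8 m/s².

The volume flow rate is constant, so v₂ = (A₁/A₂)v₁ = (211/13.3)·1.51 = 23.9 m/s.
Applying Bernoulli between the two ends and solving for P₂: P₂ = P₁ + ½ρ(v₁² − v₂²) − ρgΔh.
P₂ = 333000 + ½·789·(1.51² − 23.9²) − 789·9.8·(+5.51) = 333000 + (-224000) − (42600) = 66000 Pa.

P₂ = 66.0 kPa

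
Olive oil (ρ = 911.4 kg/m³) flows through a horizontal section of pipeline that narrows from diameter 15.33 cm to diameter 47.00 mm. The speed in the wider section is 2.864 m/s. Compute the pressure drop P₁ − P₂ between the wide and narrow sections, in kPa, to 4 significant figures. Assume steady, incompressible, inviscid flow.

Mass conservation (A₁v₁ = A₂v₂) gives v₂ = 2.864 × 184.6/17.35 = 30.47 m/s.
Along the horizontal streamline, P + ½ρv² is constant.
P₁ − P₂ = ½·911.4·(30.47² − 2.864²) = ½·911.4·920.2 = 419300 Pa.

419.3 kPa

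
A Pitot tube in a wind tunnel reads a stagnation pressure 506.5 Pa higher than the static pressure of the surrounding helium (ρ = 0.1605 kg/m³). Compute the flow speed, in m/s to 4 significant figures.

Bernoulli between the free stream and the stagnation point: ½ρv² = P_stag − P_static.
v = √(2ΔP/ρ) = √(2·506.5/0.1605) = 79.45 m/s.

v ≈ 79.45 m/s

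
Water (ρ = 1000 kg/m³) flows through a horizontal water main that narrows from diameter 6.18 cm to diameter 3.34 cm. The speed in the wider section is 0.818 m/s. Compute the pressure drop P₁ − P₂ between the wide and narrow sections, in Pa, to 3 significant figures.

ΔP ≈ 3590 Pa

By continuity, v₂ = v₁·A₁/A₂ = 0.818·(30.0/8.76) = 2.80 m/s.
Bernoulli (h₁ = h₂): P₁ − P₂ = ½ρ(v₂² − v₁²).
P₁ − P₂ = ½·1000·(2.80² − 0.818²) = ½·1000·7.17 = 3590 Pa.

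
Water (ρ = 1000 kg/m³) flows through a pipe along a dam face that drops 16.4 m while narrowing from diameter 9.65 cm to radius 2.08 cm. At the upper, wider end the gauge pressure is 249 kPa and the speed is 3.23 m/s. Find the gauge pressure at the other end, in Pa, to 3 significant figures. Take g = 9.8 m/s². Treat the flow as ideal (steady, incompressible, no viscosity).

P₂ ≈ 264000 Pa

By continuity, v₂ = v₁·A₁/A₂ = 3.23·(73.1/13.6) = 17.4 m/s.
Bernoulli: P₁ + ½ρv₁² + ρg h₁ = P₂ + ½ρv₂² + ρg h₂, so P₂ = P₁ + ½ρ(v₁² − v₂²) − ρg(h₂ − h₁).
P₂ = 249000 + ½·1000·(3.23² − 17.4²) − 1000·9.8·(−16.4) = 249000 + (-146000) − (-161000) = 264000 Pa.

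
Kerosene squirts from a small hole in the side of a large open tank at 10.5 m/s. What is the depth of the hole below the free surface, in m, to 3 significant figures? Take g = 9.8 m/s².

h ≈ 5.62 m

Inverting v = √(2gh) gives h = v² / 2g.
h = 10.5²/(2·9.8) = 110/19.60 = 5.62 m.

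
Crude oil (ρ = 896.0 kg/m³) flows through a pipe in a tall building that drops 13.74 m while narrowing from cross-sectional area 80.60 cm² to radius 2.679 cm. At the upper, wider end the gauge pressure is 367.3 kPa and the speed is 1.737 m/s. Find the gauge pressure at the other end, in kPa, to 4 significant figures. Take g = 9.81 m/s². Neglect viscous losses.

Continuity gives A₁v₁ = A₂v₂, so v₂ = (80.60 cm²)/(22.55 cm²) × 1.737 m/s = 6.209 m/s.
Applying Bernoulli between the two ends and solving for P₂: P₂ = P₁ + ½ρ(v₁² − v₂²) − ρgΔh.
P₂ = 367300 + ½·896.0·(1.737² − 6.209²) − 896.0·9.81·(−13.74) = 367300 + (-15920) − (-120800) = 472200 Pa.

P₂ ≈ 472.2 kPa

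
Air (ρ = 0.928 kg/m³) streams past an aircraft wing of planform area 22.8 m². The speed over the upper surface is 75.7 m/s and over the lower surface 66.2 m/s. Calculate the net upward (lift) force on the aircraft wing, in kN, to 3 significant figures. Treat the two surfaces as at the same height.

14.3 kN

From P + ½ρv² = const at equal height, P_low − P_up = ½ρ(v_up² − v_low²).
ΔP = ½·0.928·(75.7² − 66.2²) = 625 Pa.
Lift = ΔP · A = 625 × 22.8 = 14300 N.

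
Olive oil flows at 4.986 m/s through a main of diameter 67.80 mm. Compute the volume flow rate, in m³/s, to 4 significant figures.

Q = 0.01800 m³/s

Q = A·v = 0.003610 m² × 4.986 m/s = 0.01800 m³/s.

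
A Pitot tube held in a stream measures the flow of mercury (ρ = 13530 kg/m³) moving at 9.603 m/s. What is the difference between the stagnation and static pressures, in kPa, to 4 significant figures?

ΔP = 623.9 kPa

Bernoulli between the free stream and the stagnation point: ½ρv² = P_stag − P_static.
ΔP = ½·13530·9.603² = 623900 Pa.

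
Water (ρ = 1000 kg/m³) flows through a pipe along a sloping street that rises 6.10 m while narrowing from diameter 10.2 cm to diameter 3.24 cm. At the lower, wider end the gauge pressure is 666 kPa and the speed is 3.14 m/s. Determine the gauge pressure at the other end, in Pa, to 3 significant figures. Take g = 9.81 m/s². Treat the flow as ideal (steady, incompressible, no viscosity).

Continuity gives A₁v₁ = A₂v₂, so v₂ = (81.7 cm²)/(8.24 cm²) × 3.14 m/s = 31.1 m/s.
Bernoulli: P₁ + ½ρv₁² + ρg h₁ = P₂ + ½ρv₂² + ρg h₂, so P₂ = P₁ + ½ρ(v₁² − v₂²) − ρg(h₂ − h₁).
P₂ = 666000 + ½·1000·(3.14² − 31.1²) − 1000·9.81·(+6.10) = 666000 + (-479000) − (59800) = 127000 Pa.

127000 Pa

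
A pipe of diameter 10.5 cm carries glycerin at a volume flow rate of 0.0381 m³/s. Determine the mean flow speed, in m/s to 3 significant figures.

v = 4.40 m/s

Q = 0.0381 m³/s = 0.0381 m³/s.
v = Q/A = 0.0381 / 0.00866 = 4.40 m/s.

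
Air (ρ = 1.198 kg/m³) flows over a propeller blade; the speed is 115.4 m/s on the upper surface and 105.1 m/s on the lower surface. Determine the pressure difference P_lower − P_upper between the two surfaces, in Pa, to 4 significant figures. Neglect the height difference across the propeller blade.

With negligible Δh, P + ½ρv² is constant, so P_low − P_up = ½ρ(v_up² − v_low²).
ΔP = ½·1.198·(115.4² − 105.1²) = 1360 Pa.

1360 Pa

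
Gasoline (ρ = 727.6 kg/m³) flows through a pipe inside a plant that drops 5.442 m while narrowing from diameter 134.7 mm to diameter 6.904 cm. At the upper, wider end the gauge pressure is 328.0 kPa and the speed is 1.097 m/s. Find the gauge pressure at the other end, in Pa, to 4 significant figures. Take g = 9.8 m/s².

Mass conservation (A₁v₁ = A₂v₂) gives v₂ = 1.097 × 142.5/37.44 = 4.176 m/s.
Applying Bernoulli between the two ends and solving for P₂: P₂ = P₁ + ½ρ(v₁² − v₂²) − ρgΔh.
P₂ = 328000 + ½·727.6·(1.097² − 4.176²) − 727.6·9.8·(−5.442) = 328000 + (-5906) − (-38800) = 360900 Pa.

P₂ ≈ 360900 Pa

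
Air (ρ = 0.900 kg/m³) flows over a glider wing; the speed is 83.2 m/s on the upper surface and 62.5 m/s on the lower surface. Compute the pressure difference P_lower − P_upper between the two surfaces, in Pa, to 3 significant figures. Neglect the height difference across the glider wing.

The pressure is lower where the speed is higher: ΔP = ½ρ(v_up² − v_low²).
ΔP = ½·0.900·(83.2² − 62.5²) = 1360 Pa.

ΔP = 1360 Pa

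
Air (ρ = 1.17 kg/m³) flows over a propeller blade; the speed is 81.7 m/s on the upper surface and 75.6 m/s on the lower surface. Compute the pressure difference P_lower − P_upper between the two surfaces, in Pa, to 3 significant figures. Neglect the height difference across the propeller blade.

ΔP ≈ 561 Pa

Bernoulli (same height): P_lower − P_upper = ½ρ(v_upper² − v_lower²).
ΔP = ½·1.17·(81.7² − 75.6²) = 561 Pa.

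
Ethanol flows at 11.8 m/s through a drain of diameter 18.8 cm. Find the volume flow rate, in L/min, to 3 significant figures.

19700 L/min

Q = A·v = 0.0278 m² × 11.8 m/s = 0.328 m³/s.
Converting: 0.328 m³/s × 60000 = 19700 L/min.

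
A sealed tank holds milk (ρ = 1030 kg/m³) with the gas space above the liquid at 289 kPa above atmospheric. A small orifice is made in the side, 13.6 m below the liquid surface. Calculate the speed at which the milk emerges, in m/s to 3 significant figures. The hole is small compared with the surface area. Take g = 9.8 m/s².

Take point 1 at the surface (v₁ ≈ 0) and point 2 at the hole (at atmospheric pressure). Bernoulli: P₁ + ρg h = P_atm + ½ρv₂².
With P₁ − P_atm = 289000 Pa, v₂ = √(2gh + 2ΔP/ρ) = √(2·9.8·13.6 + 2·289000/1030) = 28.8 m/s.

v = 28.8 m/s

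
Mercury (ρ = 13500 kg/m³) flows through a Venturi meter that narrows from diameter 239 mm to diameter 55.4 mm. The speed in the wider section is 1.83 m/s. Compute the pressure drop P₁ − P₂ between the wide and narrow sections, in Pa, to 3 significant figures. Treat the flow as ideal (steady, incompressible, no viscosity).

ΔP ≈ 7810000 Pa

The volume flow rate is constant, so v₂ = (A₁/A₂)v₁ = (449/24.1)·1.83 = 34.1 m/s.
The pipe is horizontal, so Bernoulli reduces to P₁ + ½ρv₁² = P₂ + ½ρv₂².
P₁ − P₂ = ½·13500·(34.1² − 1.83²) = ½·13500·1160 = 7810000 Pa.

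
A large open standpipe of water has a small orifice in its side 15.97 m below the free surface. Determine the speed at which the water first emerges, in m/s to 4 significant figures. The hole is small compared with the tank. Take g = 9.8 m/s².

17.69 m/s

With the surface at rest and both surface and jet at atmospheric pressure, Bernoulli gives ρg h = ½ρv², so v = √(2gh) = √(2·9.8·15.97) = 17.69 m/s.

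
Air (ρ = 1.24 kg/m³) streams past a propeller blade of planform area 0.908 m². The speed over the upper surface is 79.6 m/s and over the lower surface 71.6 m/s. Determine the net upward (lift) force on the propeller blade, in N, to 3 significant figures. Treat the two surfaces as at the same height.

With equal heights on the two surfaces, Bernoulli gives P_lower − P_upper = ½ρ(v_upper² − v_lower²).
ΔP = ½·1.24·(79.6² − 71.6²) = 750 Pa.
Lift = ΔP · A = 750 × 0.908 = 681 N.

F = 681 N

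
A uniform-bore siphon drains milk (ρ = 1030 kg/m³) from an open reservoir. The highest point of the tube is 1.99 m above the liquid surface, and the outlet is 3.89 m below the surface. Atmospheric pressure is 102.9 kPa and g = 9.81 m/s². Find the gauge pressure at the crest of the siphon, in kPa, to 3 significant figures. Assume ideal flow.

-59.4 kPa

Bernoulli surface→outlet gives ½v² = g·h_out, so v = √(2·9.81·3.89) = 8.74 m/s.
Continuity keeps v the same throughout the tube; from surface to crest, P_atm + 0 = P_top + ½ρv² + ρg·h_top.
P_top = 102900 − ½·1030·8.74² − 1030·9.81·1.99 = 43500 Pa. So P_gauge = P_top − P_atm = -59400 Pa.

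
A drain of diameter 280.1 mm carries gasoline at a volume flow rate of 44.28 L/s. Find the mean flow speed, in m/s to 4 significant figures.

Q = 44.28 L/s = 0.04428 m³/s.
v = Q/A = 0.04428 / 0.06162 = 0.7186 m/s.

v = 0.7186 m/s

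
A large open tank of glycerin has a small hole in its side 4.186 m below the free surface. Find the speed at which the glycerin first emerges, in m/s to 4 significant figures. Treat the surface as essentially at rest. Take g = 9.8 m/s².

v ≈ 9.058 m/s

Torricelli's result v = √(2gh) gives v = √(2·9.8·4.186) = 9.058 m/s.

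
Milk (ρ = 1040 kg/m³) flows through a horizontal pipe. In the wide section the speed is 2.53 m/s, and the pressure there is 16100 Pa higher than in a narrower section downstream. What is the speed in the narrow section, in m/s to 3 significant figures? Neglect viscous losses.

v₂ = 6.11 m/s

With h₁ = h₂, rearranging Bernoulli gives v₂ = √(v₁² + 2ΔP/ρ).
v₂ = √(2.53² + 2·16100/1040) = √(6.40 + 31.0) = 6.11 m/s.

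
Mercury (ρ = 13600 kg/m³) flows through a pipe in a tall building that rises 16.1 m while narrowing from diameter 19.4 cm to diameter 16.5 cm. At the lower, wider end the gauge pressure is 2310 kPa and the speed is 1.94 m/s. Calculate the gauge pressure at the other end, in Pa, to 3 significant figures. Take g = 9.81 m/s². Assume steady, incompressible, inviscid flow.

By continuity, v₂ = v₁·A₁/A₂ = 1.94·(296/214) = 2.68 m/s.
Bernoulli: P₁ + ½ρv₁² + ρg h₁ = P₂ + ½ρv₂² + ρg h₂, so P₂ = P₁ + ½ρ(v₁² − v₂²) − ρg(h₂ − h₁).
P₂ = 2310000 + ½·13600·(1.94² − 2.68²) − 13600·9.81·(+16.1) = 2310000 + (-23300) − (2150000) = 139000 Pa.

P₂ ≈ 139000 Pa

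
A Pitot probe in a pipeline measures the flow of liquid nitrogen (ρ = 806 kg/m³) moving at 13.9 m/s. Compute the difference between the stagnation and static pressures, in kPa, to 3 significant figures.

ΔP ≈ 77.9 kPa

Bernoulli between the free stream and the stagnation point: ½ρv² = P_stag − P_static.
ΔP = ½·806·13.9² = 77900 Pa.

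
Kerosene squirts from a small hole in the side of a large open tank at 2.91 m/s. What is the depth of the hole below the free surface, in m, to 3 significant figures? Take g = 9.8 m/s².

h ≈ 0.432 m

For a small hole in a large open tank, ½v² = gh, giving h = v²/(2g).
h = 2.91²/(2·9.8) = 8.47/19.60 = 0.432 m.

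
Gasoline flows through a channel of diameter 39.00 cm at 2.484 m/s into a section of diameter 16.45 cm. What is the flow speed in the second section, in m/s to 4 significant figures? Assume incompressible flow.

v₂ ≈ 13.96 m/s

By continuity, v₂ = v₁·A₁/A₂ = 2.484·(1195/212.5) = 13.96 m/s.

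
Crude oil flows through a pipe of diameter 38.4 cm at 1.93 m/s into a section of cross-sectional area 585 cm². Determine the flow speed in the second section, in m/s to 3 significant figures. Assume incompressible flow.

By continuity, v₂ = v₁·A₁/A₂ = 1.93·(1160/585) = 3.82 m/s.

3.82 m/s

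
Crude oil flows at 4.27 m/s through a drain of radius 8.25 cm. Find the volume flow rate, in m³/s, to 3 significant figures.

Q = A·v = 0.0214 m² × 4.27 m/s = 0.0913 m³/s.

Q ≈ 0.0913 m³/s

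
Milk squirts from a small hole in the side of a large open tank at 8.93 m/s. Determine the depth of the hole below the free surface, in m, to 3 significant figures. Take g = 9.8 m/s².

Torricelli: v = √(2gh), so h = v²/(2g).
h = 8.93²/(2·9.8) = 79.7/19.60 = 4.07 m.

h ≈ 4.07 m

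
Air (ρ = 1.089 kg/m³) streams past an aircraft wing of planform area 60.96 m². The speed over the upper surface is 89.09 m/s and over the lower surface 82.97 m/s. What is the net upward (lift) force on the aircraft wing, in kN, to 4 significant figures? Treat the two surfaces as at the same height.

With equal heights on the two surfaces, Bernoulli gives P_lower − P_upper = ½ρ(v_upper² − v_lower²).
ΔP = ½·1.089·(89.09² − 82.97²) = 573.4 Pa.
Lift = ΔP · A = 573.4 × 60.96 = 34950 N.

F = 34.95 kN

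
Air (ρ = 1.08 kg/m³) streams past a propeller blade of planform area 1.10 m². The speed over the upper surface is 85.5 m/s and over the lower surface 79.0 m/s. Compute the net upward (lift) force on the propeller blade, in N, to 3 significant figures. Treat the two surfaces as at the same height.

635 N

The faster flow above has the lower pressure; Bernoulli (same height) gives ΔP = ½ρ(v_up² − v_low²).
ΔP = ½·1.08·(85.5² − 79.0²) = 577 Pa.
Lift = ΔP · A = 577 × 1.10 = 635 N.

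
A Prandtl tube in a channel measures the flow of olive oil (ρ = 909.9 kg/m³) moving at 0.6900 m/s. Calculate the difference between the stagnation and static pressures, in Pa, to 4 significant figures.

ΔP = 216.6 Pa

At the stagnation point the flow is brought to rest, so Bernoulli gives P_stag − P_static = ½ρv².
ΔP = ½·909.9·0.6900² = 216.6 Pa.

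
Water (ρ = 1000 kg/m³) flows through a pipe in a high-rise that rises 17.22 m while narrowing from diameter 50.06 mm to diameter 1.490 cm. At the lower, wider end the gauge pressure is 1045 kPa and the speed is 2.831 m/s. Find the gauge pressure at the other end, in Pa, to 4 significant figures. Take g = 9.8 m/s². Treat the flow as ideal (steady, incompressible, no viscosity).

P₂ ≈ 369700 Pa

Continuity gives A₁v₁ = A₂v₂, so v₂ = (19.68 cm²)/(1.744 cm²) × 2.831 m/s = 31.96 m/s.
Energy conservation along the streamline gives P₂ = P₁ − ½ρ(v₂² − v₁²) − ρg(h₂ − h₁).
P₂ = 1045000 + ½·1000·(2.831² − 31.96²) − 1000·9.8·(+17.22) = 1045000 + (-506600) − (168800) = 369700 Pa.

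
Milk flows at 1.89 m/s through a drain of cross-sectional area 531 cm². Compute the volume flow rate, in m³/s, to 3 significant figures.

Q = A·v = 0.0531 m² × 1.89 m/s = 0.100 m³/s.

0.100 m³/s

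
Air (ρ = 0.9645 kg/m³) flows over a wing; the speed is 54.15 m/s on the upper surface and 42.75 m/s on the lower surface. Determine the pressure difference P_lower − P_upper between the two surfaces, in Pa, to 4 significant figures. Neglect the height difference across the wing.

ΔP = 532.7 Pa

The pressure is lower where the speed is higher: ΔP = ½ρ(v_up² − v_low²).
ΔP = ½·0.9645·(54.15² − 42.75²) = 532.7 Pa.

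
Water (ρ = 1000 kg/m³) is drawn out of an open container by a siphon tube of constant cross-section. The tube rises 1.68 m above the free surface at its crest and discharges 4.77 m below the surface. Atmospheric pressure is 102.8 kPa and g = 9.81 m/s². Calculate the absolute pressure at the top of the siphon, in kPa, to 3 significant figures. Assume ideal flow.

From the surface to the outlet (both open to atmosphere, surface at rest): v = √(2g·h_out) = √(2·9.81·4.77) = 9.67 m/s.
The bore is uniform, so the speed at the crest is the same v. Bernoulli surface→crest: P_atm = P_top + ½ρv² + ρg·h_top.
P_top = 102800 − ½·1000·9.67² − 1000·9.81·1.68 = 39500 Pa.

P_top ≈ 39.5 kPa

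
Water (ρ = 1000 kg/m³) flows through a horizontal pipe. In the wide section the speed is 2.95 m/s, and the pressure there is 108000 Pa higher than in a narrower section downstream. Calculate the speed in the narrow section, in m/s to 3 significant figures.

v₂ ≈ 15.0 m/s

Horizontal Bernoulli: P₁ + ½ρv₁² = P₂ + ½ρv₂², so v₂² = v₁² + 2(P₁ − P₂)/ρ.
v₂ = √(2.95² + 2·108000/1000) = √(8.70 + 216) = 15.0 m/s.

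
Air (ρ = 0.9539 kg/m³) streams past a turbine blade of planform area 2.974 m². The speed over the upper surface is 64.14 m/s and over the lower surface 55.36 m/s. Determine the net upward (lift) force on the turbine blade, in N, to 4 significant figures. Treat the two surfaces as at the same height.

1488 N

The faster flow above has the lower pressure; Bernoulli (same height) gives ΔP = ½ρ(v_up² − v_low²).
ΔP = ½·0.9539·(64.14² − 55.36²) = 500.4 Pa.
Lift = ΔP · A = 500.4 × 2.974 = 1488 N.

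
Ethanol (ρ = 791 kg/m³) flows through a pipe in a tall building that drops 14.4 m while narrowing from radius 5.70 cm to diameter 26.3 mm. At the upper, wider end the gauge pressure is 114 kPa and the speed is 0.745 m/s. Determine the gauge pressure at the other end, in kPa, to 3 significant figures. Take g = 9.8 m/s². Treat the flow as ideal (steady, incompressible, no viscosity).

P₂ ≈ 148 kPa

By continuity, v₂ = v₁·A₁/A₂ = 0.745·(102/5.43) = 14.0 m/s.
Applying Bernoulli between the two ends and solving for P₂: P₂ = P₁ + ½ρ(v₁² − v₂²) − ρgΔh.
P₂ = 114000 + ½·791·(0.745² − 14.0²) − 791·9.8·(−14.4) = 114000 + (-77300) − (-112000) = 148000 Pa.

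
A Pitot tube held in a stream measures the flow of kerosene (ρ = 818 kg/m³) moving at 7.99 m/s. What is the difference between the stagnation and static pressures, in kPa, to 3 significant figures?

At the stagnation point the flow is brought to rest, so Bernoulli gives P_stag − P_static = ½ρv².
ΔP = ½·818·7.99² = 26100 Pa.

ΔP ≈ 26.1 kPa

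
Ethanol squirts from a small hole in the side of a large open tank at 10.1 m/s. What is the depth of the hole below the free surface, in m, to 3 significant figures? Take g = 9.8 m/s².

h ≈ 5.20 m

Torricelli: v = √(2gh), so h = v²/(2g).
h = 10.1²/(2·9.8) = 102/19.60 = 5.20 m.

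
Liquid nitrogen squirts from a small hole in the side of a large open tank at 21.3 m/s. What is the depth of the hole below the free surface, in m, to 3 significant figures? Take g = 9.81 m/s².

Torricelli: v = √(2gh), so h = v²/(2g).
h = 21.3²/(2·9.81) = 454/19.62 = 23.1 m.

h ≈ 23.1 m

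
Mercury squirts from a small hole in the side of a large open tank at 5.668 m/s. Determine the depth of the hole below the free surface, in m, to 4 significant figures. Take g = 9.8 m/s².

Inverting v = √(2gh) gives h = v² / 2g.
h = 5.668²/(2·9.8) = 32.13/19.60 = 1.639 m.

h ≈ 1.639 m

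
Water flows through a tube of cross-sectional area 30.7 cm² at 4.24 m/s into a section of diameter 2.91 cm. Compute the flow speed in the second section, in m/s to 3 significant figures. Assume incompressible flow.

Continuity gives A₁v₁ = A₂v₂, so v₂ = (30.7 cm²)/(6.65 cm²) × 4.24 m/s = 19.6 m/s.

19.6 m/s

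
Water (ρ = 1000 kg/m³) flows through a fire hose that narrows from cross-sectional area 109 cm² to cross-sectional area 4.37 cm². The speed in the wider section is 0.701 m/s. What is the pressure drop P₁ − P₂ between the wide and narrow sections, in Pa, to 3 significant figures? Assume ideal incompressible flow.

Mass conservation (A₁v₁ = A₂v₂) gives v₂ = 0.701 × 109/4.37 = 17.5 m/s.
Bernoulli (h₁ = h₂): P₁ − P₂ = ½ρ(v₂² − v₁²).
P₁ − P₂ = ½·1000·(17.5² − 0.701²) = ½·1000·305 = 153000 Pa.

153000 Pa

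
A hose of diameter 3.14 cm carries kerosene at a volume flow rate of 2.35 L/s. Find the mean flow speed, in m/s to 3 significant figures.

Q = 2.35 L/s = 0.00235 m³/s.
v = Q/A = 0.00235 / 0.000774 = 3.03 m/s.

3.03 m/s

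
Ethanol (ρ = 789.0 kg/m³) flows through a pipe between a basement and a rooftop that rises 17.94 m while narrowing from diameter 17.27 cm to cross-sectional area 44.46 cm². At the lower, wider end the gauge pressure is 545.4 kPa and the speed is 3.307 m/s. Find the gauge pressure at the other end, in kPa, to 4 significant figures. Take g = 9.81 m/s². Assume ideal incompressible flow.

P₂ ≈ 291.1 kPa

By continuity, v₂ = v₁·A₁/A₂ = 3.307·(234.2/44.46) = 17.42 m/s.
Energy conservation along the streamline gives P₂ = P₁ − ½ρ(v₂² − v₁²) − ρg(h₂ − h₁).
P₂ = 545400 + ½·789.0·(3.307² − 17.42²) − 789.0·9.81·(+17.94) = 545400 + (-115400) − (138900) = 291100 Pa.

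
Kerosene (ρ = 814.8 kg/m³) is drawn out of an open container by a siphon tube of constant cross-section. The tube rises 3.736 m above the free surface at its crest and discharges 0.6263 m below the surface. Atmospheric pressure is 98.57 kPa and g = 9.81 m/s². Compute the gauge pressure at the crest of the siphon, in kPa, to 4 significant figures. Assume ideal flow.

Bernoulli surface→outlet gives ½v² = g·h_out, so v = √(2·9.81·0.6263) = 3.505 m/s.
Continuity keeps v the same throughout the tube; from surface to crest, P_atm + 0 = P_top + ½ρv² + ρg·h_top.
P_top = 98570 − ½·814.8·3.505² − 814.8·9.81·3.736 = 63700 Pa. So P_gauge = P_top − P_atm = -34870 Pa.

P_gauge = -34.87 kPa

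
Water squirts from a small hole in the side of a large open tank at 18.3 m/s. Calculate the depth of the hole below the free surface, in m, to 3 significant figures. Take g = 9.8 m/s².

Torricelli: v = √(2gh), so h = v²/(2g).
h = 18.3²/(2·9.8) = 335/19.60 = 17.1 m.

17.1 m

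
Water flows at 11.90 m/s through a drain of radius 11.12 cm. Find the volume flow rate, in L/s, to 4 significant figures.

Q = A·v = 0.03885 m² × 11.90 m/s = 0.4623 m³/s.
Converting: 0.4623 m³/s × 1000 = 462.3 L/s.

462.3 L/s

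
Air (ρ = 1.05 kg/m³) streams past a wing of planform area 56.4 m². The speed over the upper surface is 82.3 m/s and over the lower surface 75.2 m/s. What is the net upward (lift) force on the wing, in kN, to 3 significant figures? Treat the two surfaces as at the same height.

F = 33.1 kN

From P + ½ρv² = const at equal height, P_low − P_up = ½ρ(v_up² − v_low²).
ΔP = ½·1.05·(82.3² − 75.2²) = 587 Pa.
Lift = ΔP · A = 587 × 56.4 = 33100 N.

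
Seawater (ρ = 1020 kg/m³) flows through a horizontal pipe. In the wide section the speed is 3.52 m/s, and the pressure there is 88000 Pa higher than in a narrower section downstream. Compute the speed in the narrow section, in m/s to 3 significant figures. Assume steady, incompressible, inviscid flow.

Horizontal Bernoulli: P₁ + ½ρv₁² = P₂ + ½ρv₂², so v₂² = v₁² + 2(P₁ − P₂)/ρ.
v₂ = √(3.52² + 2·88000/1020) = √(12.4 + 173) = 13.6 m/s.

v₂ ≈ 13.6 m/s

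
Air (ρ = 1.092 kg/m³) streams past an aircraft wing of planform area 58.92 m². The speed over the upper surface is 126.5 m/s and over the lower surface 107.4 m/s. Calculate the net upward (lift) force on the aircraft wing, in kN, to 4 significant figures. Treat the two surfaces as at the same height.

From P + ½ρv² = const at equal height, P_low − P_up = ½ρ(v_up² − v_low²).
ΔP = ½·1.092·(126.5² − 107.4²) = 2439 Pa.
Lift = ΔP · A = 2439 × 58.92 = 143700 N.

F ≈ 143.7 kN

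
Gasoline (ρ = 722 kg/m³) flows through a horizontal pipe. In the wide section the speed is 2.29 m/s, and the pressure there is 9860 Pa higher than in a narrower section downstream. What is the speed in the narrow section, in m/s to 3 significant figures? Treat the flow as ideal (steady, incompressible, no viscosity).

With h₁ = h₂, rearranging Bernoulli gives v₂ = √(v₁² + 2ΔP/ρ).
v₂ = √(2.29² + 2·9860/722) = √(5.24 + 27.3) = 5.71 m/s.

5.71 m/s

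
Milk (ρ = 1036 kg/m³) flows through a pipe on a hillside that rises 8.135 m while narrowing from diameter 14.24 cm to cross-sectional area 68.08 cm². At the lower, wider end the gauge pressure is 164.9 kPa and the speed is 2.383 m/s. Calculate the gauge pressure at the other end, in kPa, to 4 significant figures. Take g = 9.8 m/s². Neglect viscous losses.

69.15 kPa

The volume flow rate is constant, so v₂ = (A₁/A₂)v₁ = (159.3/68.08)·2.383 = 5.575 m/s.
Bernoulli: P₁ + ½ρv₁² + ρg h₁ = P₂ + ½ρv₂² + ρg h₂, so P₂ = P₁ + ½ρ(v₁² − v₂²) − ρg(h₂ − h₁).
P₂ = 164900 + ½·1036·(2.383² − 5.575²) − 1036·9.8·(+8.135) = 164900 + (-13160) − (82590) = 69150 Pa.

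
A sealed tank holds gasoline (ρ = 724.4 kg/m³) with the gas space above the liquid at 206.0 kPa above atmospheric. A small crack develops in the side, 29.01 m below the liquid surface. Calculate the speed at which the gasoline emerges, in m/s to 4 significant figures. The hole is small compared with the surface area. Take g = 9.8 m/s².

33.72 m/s

Take point 1 at the surface (v₁ ≈ 0) and point 2 at the hole (at atmospheric pressure). Bernoulli: P₁ + ρg h = P_atm + ½ρv₂².
With P₁ − P_atm = 206000 Pa, v₂ = √(2gh + 2ΔP/ρ) = √(2·9.8·29.01 + 2·206000/724.4) = 33.72 m/s.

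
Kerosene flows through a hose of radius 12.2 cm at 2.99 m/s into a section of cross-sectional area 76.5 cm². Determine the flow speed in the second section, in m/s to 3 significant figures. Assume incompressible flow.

By continuity, v₂ = v₁·A₁/A₂ = 2.99·(468/76.5) = 18.3 m/s.

v₂ ≈ 18.3 m/s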